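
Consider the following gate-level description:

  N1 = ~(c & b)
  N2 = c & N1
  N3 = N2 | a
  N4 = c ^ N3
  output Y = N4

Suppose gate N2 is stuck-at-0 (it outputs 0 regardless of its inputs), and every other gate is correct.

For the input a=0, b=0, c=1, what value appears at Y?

1

Propagate with N2 forced: N1=1, N2=0 [stuck-at-0], N3=0, N4=1.
So Y = 1. (Without the fault it would be 0.)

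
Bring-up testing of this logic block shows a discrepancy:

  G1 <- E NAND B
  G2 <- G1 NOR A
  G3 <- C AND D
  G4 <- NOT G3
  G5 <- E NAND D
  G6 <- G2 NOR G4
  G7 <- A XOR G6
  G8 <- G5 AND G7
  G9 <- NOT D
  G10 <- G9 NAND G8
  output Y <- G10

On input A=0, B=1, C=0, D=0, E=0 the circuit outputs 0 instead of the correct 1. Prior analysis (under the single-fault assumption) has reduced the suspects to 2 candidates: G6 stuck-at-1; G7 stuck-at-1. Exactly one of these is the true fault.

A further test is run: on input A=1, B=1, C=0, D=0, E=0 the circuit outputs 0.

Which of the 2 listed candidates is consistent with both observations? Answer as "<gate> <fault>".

G7 stuck-at-1

Evaluate each candidate on input A=1, B=1, C=0, D=0, E=0:
  G6 stuck-at-1: G1=1, G2=0, G3=0, G4=1, G5=1, G6=1 [stuck-at-1], G7=0, G8=0, G9=1, G10=1 → 1 — eliminated
  G7 stuck-at-1: G1=1, G2=0, G3=0, G4=1, G5=1, G6=0, G7=1 [stuck-at-1], G8=1, G9=1, G10=0 → 0 — matches
Only G7 stuck-at-1 reproduces the observed 0.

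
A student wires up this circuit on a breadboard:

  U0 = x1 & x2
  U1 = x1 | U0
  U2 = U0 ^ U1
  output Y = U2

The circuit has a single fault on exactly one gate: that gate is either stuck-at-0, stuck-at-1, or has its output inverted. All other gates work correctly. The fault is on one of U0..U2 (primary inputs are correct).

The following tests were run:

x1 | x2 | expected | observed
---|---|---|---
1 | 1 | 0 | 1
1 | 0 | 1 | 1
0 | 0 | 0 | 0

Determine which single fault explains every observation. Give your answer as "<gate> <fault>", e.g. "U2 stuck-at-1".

U0 stuck-at-0

Fault-free values for test 1 (x1=1, x2=1): U0=1, U1=1, U2=0, giving Y=0. Observed 1.
Test 1: faults giving observed 1 are {U0 stuck-at-0, U0 inverted output, U1 stuck-at-0, U1 inverted output, U2 stuck-at-1, U2 inverted output}.
Test 2 (x1=1, x2=0): fault-free U0=0, U1=1, U2=1 → 1; observed 1. Eliminates U0 inverted output, U1 stuck-at-0, U1 inverted output, U2 inverted output.
Test 3 (x1=0, x2=0): fault-free U0=0, U1=0, U2=0 → 0; observed 0. Eliminates U2 stuck-at-1.
Only U0 stuck-at-0 is consistent with every test.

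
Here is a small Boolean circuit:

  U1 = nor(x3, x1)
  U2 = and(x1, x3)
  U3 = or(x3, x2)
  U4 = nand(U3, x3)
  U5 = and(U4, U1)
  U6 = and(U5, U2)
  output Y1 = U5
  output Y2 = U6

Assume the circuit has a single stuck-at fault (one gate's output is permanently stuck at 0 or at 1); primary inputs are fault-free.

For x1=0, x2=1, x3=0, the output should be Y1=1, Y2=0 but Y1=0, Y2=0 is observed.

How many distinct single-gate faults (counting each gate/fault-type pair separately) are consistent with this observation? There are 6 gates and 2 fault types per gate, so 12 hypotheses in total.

3

Fault-free: U1=1, U2=0, U3=1, U4=1, U5=1, U6=0 → Y1=1, Y2=0. Observed Y1=0, Y2=0.
  U1 stuck-at-0: output Y1=0, Y2=0 ✓
  U1 stuck-at-1: output Y1=1, Y2=0 ✗
  U2 stuck-at-0: output Y1=1, Y2=0 ✗
  U2 stuck-at-1: output Y1=1, Y2=1 ✗
  U3 stuck-at-0: output Y1=1, Y2=0 ✗
  U3 stuck-at-1: output Y1=1, Y2=0 ✗
  U4 stuck-at-0: output Y1=0, Y2=0 ✓
  U4 stuck-at-1: output Y1=1, Y2=0 ✗
  U5 stuck-at-0: output Y1=0, Y2=0 ✓
  U5 stuck-at-1: output Y1=1, Y2=0 ✗
  U6 stuck-at-0: output Y1=1, Y2=0 ✗
  U6 stuck-at-1: output Y1=1, Y2=1 ✗
Consistent faults: {U1 stuck-at-0, U4 stuck-at-0, U5 stuck-at-0} — 3 in all.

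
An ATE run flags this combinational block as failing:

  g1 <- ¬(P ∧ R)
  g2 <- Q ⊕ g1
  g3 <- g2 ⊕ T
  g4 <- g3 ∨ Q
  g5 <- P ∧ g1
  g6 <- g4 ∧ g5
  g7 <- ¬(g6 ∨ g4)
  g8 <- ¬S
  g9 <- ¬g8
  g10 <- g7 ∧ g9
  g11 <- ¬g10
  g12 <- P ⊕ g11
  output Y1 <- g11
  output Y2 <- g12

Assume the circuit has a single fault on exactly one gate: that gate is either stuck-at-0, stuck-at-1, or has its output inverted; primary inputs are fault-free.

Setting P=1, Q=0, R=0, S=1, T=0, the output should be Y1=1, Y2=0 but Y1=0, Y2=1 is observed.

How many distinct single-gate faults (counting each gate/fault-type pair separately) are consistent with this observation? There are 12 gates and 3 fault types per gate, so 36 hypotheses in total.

Fault-free: g1=1, g2=1, g3=1, g4=1, g5=1, g6=1, g7=0, g8=0, g9=1, g10=0, g11=1, g12=0 → Y1=1, Y2=0. Observed Y1=0, Y2=1.
  g1: stuck-at-0, inverted output ✓; others ✗
  g2: stuck-at-0, inverted output ✓; others ✗
  g3: stuck-at-0, inverted output ✓; others ✗
  g4: stuck-at-0, inverted output ✓; others ✗
  g5: none of the 3 fault types match ✗
  g6: none of the 3 fault types match ✗
  g7: stuck-at-1, inverted output ✓; others ✗
  g8: none of the 3 fault types match ✗
  g9: none of the 3 fault types match ✗
  g10: stuck-at-1, inverted output ✓; others ✗
  g11: stuck-at-0, inverted output ✓; others ✗
  g12: none of the 3 fault types match ✗
Consistent faults: {g1 stuck-at-0, g1 inverted output, g2 stuck-at-0, g2 inverted output, g3 stuck-at-0, g3 inverted output, g4 stuck-at-0, g4 inverted output, g7 stuck-at-1, g7 inverted output, g10 stuck-at-1, g10 inverted output, g11 stuck-at-0, g11 inverted output} — 14 in all.

14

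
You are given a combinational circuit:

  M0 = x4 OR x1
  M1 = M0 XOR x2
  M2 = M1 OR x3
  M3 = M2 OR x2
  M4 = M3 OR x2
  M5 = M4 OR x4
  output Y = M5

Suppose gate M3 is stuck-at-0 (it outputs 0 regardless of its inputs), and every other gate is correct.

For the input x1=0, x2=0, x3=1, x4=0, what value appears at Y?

Propagate with M3 forced: M0=0, M1=0, M2=1, M3=0 [stuck-at-0], M4=0, M5=0.
So Y = 0. (Without the fault it would be 1.)

0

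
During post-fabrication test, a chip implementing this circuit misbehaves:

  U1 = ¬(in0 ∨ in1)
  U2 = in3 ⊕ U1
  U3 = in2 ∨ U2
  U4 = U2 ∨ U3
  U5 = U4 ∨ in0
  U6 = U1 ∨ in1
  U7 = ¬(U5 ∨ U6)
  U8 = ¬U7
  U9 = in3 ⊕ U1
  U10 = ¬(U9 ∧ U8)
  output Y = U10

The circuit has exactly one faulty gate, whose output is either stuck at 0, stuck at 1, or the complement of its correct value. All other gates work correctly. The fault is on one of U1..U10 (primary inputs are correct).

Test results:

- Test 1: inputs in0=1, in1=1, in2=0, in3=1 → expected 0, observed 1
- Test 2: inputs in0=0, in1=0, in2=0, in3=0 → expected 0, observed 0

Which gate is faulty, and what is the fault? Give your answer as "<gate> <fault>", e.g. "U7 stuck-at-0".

Fault-free values for test 1 (in0=1, in1=1, in2=0, in3=1): U1=0, U2=1, U3=1, U4=1, U5=1, U6=1, U7=0, U8=1, U9=1, U10=0, giving Y=0. Observed 1.
Test 1: faults giving observed 1 are {U1 stuck-at-1, U1 inverted output, U7 stuck-at-1, U7 inverted output, U8 stuck-at-0, U8 inverted output, U9 stuck-at-0, U9 inverted output, U10 stuck-at-1, U10 inverted output}.
Test 2 (in0=0, in1=0, in2=0, in3=0): fault-free U1=1, U2=1, U3=1, U4=1, U5=1, U6=1, U7=0, U8=1, U9=1, U10=0 → 0; observed 0. Eliminates U1 inverted output, U7 stuck-at-1, U7 inverted output, U8 stuck-at-0, U8 inverted output, U9 stuck-at-0, U9 inverted output, U10 stuck-at-1, U10 inverted output.
Only U1 stuck-at-1 is consistent with every test.

U1 stuck-at-1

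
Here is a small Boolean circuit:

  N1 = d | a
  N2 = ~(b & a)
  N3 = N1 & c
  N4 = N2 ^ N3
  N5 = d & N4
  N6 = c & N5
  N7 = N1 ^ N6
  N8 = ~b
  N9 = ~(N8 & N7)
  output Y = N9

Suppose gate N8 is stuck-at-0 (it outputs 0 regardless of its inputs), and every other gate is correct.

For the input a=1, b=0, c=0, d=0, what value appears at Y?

1

Propagate with N8 forced: N1=1, N2=1, N3=0, N4=1, N5=0, N6=0, N7=1, N8=0 [stuck-at-0], N9=1.
So Y = 1. (Without the fault it would be 0.)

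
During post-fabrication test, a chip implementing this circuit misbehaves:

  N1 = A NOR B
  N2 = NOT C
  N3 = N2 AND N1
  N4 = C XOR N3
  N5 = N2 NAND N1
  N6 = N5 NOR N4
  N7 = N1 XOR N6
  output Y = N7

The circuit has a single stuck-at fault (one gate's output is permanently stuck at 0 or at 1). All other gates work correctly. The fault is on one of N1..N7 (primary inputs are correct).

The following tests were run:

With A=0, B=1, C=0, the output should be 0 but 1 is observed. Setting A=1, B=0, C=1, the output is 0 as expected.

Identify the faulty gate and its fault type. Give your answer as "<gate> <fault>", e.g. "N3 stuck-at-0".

N5 stuck-at-0

Fault-free values for test 1 (A=0, B=1, C=0): N1=0, N2=1, N3=0, N4=0, N5=1, N6=0, N7=0, giving Y=0. Observed 1.
Test 1: faults giving observed 1 are {N1 stuck-at-1, N5 stuck-at-0, N6 stuck-at-1, N7 stuck-at-1}.
Test 2 (A=1, B=0, C=1): fault-free N1=0, N2=0, N3=0, N4=1, N5=1, N6=0, N7=0 → 0; observed 0. Eliminates N1 stuck-at-1, N6 stuck-at-1, N7 stuck-at-1.
Only N5 stuck-at-0 is consistent with every test.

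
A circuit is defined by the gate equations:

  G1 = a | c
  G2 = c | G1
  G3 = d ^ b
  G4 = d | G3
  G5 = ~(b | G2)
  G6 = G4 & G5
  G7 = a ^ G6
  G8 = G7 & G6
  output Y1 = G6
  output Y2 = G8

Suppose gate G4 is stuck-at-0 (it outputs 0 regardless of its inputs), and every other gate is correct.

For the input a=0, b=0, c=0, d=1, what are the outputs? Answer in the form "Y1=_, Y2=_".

Y1=0, Y2=0

Propagate with G4 forced: G1=0, G2=0, G3=1, G4=0 [stuck-at-0], G5=1, G6=0, G7=0, G8=0.
So the outputs are Y1=0, Y2=0. (Without the fault they would be Y1=1, Y2=1.)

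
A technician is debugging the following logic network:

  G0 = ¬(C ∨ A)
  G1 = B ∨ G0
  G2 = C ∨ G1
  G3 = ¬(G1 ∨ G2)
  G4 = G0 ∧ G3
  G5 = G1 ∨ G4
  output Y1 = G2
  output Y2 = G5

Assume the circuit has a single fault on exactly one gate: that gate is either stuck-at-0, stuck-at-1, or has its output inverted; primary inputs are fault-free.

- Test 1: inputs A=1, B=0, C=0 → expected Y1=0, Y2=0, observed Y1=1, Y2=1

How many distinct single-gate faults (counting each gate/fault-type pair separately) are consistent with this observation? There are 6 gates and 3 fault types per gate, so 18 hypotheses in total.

Fault-free: G0=0, G1=0, G2=0, G3=1, G4=0, G5=0 → Y1=0, Y2=0. Observed Y1=1, Y2=1.
  G0: stuck-at-1, inverted output ✓; others ✗
  G1: stuck-at-1, inverted output ✓; others ✗
  G2: none of the 3 fault types match ✗
  G3: none of the 3 fault types match ✗
  G4: none of the 3 fault types match ✗
  G5: none of the 3 fault types match ✗
Consistent faults: {G0 stuck-at-1, G0 inverted output, G1 stuck-at-1, G1 inverted output} — 4 in all.

4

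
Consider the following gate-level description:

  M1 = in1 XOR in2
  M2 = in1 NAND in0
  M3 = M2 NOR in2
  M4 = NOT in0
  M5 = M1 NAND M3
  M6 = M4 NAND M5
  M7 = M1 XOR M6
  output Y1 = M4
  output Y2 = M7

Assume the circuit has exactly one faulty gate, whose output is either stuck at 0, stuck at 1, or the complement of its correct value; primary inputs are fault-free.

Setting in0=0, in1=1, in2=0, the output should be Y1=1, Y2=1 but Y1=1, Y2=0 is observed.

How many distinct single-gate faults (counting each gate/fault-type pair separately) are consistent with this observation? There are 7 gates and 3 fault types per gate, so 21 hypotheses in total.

Fault-free: M1=1, M2=1, M3=0, M4=1, M5=1, M6=0, M7=1 → Y1=1, Y2=1. Observed Y1=1, Y2=0.
  M1: stuck-at-0, inverted output ✓; others ✗
  M2: stuck-at-0, inverted output ✓; others ✗
  M3: stuck-at-1, inverted output ✓; others ✗
  M4: none of the 3 fault types match ✗
  M5: stuck-at-0, inverted output ✓; others ✗
  M6: stuck-at-1, inverted output ✓; others ✗
  M7: stuck-at-0, inverted output ✓; others ✗
Consistent faults: {M1 stuck-at-0, M1 inverted output, M2 stuck-at-0, M2 inverted output, M3 stuck-at-1, M3 inverted output, M5 stuck-at-0, M5 inverted output, M6 stuck-at-1, M6 inverted output, M7 stuck-at-0, M7 inverted output} — 12 in all.

12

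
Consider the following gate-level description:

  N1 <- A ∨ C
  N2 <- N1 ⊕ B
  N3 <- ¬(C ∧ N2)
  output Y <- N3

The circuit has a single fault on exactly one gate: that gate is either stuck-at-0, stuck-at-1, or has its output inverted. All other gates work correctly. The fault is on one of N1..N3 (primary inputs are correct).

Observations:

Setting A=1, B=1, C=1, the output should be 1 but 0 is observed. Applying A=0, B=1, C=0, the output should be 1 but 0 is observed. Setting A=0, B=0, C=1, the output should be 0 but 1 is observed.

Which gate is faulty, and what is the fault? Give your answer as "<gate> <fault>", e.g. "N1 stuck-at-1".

Fault-free values for test 1 (A=1, B=1, C=1): N1=1, N2=0, N3=1, giving Y=1. Observed 0.
Test 1: faults giving observed 0 are {N1 stuck-at-0, N1 inverted output, N2 stuck-at-1, N2 inverted output, N3 stuck-at-0, N3 inverted output}.
Test 2 (A=0, B=1, C=0): fault-free N1=0, N2=1, N3=1 → 1; observed 0. Eliminates N1 stuck-at-0, N1 inverted output, N2 stuck-at-1, N2 inverted output.
Test 3 (A=0, B=0, C=1): fault-free N1=1, N2=1, N3=0 → 0; observed 1. Eliminates N3 stuck-at-0.
Only N3 inverted output is consistent with every test.

N3 inverted output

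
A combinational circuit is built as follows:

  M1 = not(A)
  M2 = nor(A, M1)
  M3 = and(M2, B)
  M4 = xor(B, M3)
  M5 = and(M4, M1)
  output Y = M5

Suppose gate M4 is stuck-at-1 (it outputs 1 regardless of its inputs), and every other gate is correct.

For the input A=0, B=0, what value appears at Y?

Propagate with M4 forced: M1=1, M2=0, M3=0, M4=1 [stuck-at-1], M5=1.
So Y = 1. (Without the fault it would be 0.)

1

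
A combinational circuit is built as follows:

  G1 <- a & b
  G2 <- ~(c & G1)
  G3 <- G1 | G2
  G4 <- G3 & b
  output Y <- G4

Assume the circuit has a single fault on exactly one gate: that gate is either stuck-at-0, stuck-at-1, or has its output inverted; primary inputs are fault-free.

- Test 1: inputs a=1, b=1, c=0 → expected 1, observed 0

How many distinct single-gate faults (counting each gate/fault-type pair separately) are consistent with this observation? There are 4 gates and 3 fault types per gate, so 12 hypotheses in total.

4

Fault-free: G1=1, G2=1, G3=1, G4=1 → 1. Observed 0.
  G1 stuck-at-0: output 1 ✗
  G1 stuck-at-1: output 1 ✗
  G1 inverted output: output 1 ✗
  G2 stuck-at-0: output 1 ✗
  G2 stuck-at-1: output 1 ✗
  G2 inverted output: output 1 ✗
  G3 stuck-at-0: output 0 ✓
  G3 stuck-at-1: output 1 ✗
  G3 inverted output: output 0 ✓
  G4 stuck-at-0: output 0 ✓
  G4 stuck-at-1: output 1 ✗
  G4 inverted output: output 0 ✓
Consistent faults: {G3 stuck-at-0, G3 inverted output, G4 stuck-at-0, G4 inverted output} — 4 in all.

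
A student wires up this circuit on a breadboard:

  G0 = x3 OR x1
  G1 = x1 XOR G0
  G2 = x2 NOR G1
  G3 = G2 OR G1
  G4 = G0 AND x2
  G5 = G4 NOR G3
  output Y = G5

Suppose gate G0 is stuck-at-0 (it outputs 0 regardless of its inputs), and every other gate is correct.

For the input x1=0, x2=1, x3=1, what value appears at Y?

1

Propagate with G0 forced: G0=0 [stuck-at-0], G1=0, G2=0, G3=0, G4=0, G5=1.
So Y = 1. (Without the fault it would be 0.)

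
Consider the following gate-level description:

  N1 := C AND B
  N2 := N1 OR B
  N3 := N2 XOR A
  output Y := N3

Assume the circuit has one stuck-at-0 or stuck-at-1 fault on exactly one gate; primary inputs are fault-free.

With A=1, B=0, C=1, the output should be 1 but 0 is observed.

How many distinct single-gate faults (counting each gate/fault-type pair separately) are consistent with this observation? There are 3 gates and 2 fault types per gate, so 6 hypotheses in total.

Fault-free: N1=0, N2=0, N3=1 → 1. Observed 0.
  N1 stuck-at-0: output 1 ✗
  N1 stuck-at-1: output 0 ✓
  N2 stuck-at-0: output 1 ✗
  N2 stuck-at-1: output 0 ✓
  N3 stuck-at-0: output 0 ✓
  N3 stuck-at-1: output 1 ✗
Consistent faults: {N1 stuck-at-1, N2 stuck-at-1, N3 stuck-at-0} — 3 in all.

3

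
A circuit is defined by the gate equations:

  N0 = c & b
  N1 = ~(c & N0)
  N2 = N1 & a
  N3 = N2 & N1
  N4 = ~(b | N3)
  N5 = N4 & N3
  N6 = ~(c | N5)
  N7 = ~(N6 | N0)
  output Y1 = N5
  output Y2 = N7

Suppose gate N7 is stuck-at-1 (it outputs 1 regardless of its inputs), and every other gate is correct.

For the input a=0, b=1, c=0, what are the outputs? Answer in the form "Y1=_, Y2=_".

Propagate with N7 forced: N0=0, N1=1, N2=0, N3=0, N4=0, N5=0, N6=1, N7=1 [stuck-at-1].
So the outputs are Y1=0, Y2=1. (Without the fault they would be Y1=0, Y2=0.)

Y1=0, Y2=1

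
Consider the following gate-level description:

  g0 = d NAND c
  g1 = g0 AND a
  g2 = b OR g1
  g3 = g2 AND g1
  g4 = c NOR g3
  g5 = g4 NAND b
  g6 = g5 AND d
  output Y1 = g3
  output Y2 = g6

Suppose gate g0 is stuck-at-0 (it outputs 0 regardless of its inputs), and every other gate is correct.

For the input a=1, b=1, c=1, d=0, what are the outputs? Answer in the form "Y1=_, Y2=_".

Propagate with g0 forced: g0=0 [stuck-at-0], g1=0, g2=1, g3=0, g4=0, g5=1, g6=0.
So the outputs are Y1=0, Y2=0. (Without the fault they would be Y1=1, Y2=0.)

Y1=0, Y2=0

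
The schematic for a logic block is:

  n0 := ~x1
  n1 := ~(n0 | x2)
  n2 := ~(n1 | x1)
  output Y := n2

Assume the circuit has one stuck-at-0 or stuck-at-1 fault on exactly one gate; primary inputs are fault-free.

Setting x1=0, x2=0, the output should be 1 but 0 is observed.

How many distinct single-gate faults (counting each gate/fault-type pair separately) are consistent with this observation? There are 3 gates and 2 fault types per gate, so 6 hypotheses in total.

3

Fault-free: n0=1, n1=0, n2=1 → 1. Observed 0.
  n0 stuck-at-0: output 0 ✓
  n0 stuck-at-1: output 1 ✗
  n1 stuck-at-0: output 1 ✗
  n1 stuck-at-1: output 0 ✓
  n2 stuck-at-0: output 0 ✓
  n2 stuck-at-1: output 1 ✗
Consistent faults: {n0 stuck-at-0, n1 stuck-at-1, n2 stuck-at-0} — 3 in all.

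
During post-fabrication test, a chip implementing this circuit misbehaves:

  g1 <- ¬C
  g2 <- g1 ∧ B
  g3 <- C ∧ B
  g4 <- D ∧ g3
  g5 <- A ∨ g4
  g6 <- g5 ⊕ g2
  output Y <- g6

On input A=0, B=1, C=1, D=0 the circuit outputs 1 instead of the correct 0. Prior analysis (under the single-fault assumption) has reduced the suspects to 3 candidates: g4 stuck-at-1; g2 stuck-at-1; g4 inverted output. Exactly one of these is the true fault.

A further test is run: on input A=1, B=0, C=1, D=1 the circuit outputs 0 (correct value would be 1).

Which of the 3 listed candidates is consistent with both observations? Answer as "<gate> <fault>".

g2 stuck-at-1

Evaluate each candidate on input A=1, B=0, C=1, D=1:
  g4 stuck-at-1: g1=0, g2=0, g3=0, g4=1 [stuck-at-1], g5=1, g6=1 → 1 — eliminated
  g2 stuck-at-1: g1=0, g2=1 [stuck-at-1], g3=0, g4=0, g5=1, g6=0 → 0 — matches
  g4 inverted output: g1=0, g2=0, g3=0, g4=1 [inverted output], g5=1, g6=1 → 1 — eliminated
Only g2 stuck-at-1 reproduces the observed 0.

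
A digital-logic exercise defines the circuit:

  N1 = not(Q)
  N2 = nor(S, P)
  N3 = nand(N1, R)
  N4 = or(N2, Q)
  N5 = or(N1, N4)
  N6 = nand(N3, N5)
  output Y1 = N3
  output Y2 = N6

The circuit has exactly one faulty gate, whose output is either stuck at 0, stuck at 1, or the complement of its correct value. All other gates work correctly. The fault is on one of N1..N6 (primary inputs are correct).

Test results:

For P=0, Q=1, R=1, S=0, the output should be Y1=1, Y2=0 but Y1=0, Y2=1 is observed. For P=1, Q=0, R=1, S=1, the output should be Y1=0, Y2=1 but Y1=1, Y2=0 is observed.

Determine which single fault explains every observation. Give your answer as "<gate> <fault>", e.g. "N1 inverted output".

N3 inverted output

Fault-free values for test 1 (P=0, Q=1, R=1, S=0): N1=0, N2=1, N3=1, N4=1, N5=1, N6=0, giving Y1=1, Y2=0. Observed Y1=0, Y2=1.
Test 1: faults giving observed Y1=0, Y2=1 are {N1 stuck-at-1, N1 inverted output, N3 stuck-at-0, N3 inverted output}.
Test 2 (P=1, Q=0, R=1, S=1): fault-free N1=1, N2=0, N3=0, N4=0, N5=1, N6=1 → Y1=0, Y2=1; observed Y1=1, Y2=0. Eliminates N1 stuck-at-1, N1 inverted output, N3 stuck-at-0.
Only N3 inverted output is consistent with every test.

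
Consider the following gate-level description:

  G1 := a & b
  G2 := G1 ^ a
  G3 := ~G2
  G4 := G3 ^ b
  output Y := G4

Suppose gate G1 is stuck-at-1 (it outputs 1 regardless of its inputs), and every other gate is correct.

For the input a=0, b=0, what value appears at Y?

Propagate with G1 forced: G1=1 [stuck-at-1], G2=1, G3=0, G4=0.
So Y = 0. (Without the fault it would be 1.)

0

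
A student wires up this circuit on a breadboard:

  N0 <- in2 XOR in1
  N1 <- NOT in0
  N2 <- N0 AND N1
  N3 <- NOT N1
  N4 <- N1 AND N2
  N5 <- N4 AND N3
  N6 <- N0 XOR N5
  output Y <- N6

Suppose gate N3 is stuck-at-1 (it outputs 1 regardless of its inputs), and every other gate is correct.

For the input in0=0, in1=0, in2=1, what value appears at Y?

0

Propagate with N3 forced: N0=1, N1=1, N2=1, N3=1 [stuck-at-1], N4=1, N5=1, N6=0.
So Y = 0. (Without the fault it would be 1.)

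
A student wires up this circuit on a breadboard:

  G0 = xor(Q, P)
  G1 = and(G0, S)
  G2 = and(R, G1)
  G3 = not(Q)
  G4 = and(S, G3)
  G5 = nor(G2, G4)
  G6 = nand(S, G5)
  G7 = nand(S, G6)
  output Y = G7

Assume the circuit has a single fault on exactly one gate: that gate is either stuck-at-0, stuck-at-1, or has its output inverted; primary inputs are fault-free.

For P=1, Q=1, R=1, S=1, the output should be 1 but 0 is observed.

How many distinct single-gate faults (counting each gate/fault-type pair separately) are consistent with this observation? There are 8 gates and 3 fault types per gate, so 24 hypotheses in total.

16

Fault-free: G0=0, G1=0, G2=0, G3=0, G4=0, G5=1, G6=0, G7=1 → 1. Observed 0.
  G0: stuck-at-1, inverted output ✓; others ✗
  G1: stuck-at-1, inverted output ✓; others ✗
  G2: stuck-at-1, inverted output ✓; others ✗
  G3: stuck-at-1, inverted output ✓; others ✗
  G4: stuck-at-1, inverted output ✓; others ✗
  G5: stuck-at-0, inverted output ✓; others ✗
  G6: stuck-at-1, inverted output ✓; others ✗
  G7: stuck-at-0, inverted output ✓; others ✗
Consistent faults: {G0 stuck-at-1, G0 inverted output, G1 stuck-at-1, G1 inverted output, G2 stuck-at-1, G2 inverted output, G3 stuck-at-1, G3 inverted output, G4 stuck-at-1, G4 inverted output, G5 stuck-at-0, G5 inverted output, G6 stuck-at-1, G6 inverted output, G7 stuck-at-0, G7 inverted output} — 16 in all.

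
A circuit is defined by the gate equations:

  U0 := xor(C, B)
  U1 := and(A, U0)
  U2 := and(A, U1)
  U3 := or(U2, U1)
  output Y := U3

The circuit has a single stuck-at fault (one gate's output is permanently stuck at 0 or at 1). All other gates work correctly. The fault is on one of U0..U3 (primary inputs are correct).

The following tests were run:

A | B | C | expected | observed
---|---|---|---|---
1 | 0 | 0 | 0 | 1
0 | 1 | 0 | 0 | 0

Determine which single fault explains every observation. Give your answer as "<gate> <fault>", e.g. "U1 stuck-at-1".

U0 stuck-at-1

Fault-free values for test 1 (A=1, B=0, C=0): U0=0, U1=0, U2=0, U3=0, giving Y=0. Observed 1.
Test 1: faults giving observed 1 are {U0 stuck-at-1, U1 stuck-at-1, U2 stuck-at-1, U3 stuck-at-1}.
Test 2 (A=0, B=1, C=0): fault-free U0=1, U1=0, U2=0, U3=0 → 0; observed 0. Eliminates U1 stuck-at-1, U2 stuck-at-1, U3 stuck-at-1.
Only U0 stuck-at-1 is consistent with every test.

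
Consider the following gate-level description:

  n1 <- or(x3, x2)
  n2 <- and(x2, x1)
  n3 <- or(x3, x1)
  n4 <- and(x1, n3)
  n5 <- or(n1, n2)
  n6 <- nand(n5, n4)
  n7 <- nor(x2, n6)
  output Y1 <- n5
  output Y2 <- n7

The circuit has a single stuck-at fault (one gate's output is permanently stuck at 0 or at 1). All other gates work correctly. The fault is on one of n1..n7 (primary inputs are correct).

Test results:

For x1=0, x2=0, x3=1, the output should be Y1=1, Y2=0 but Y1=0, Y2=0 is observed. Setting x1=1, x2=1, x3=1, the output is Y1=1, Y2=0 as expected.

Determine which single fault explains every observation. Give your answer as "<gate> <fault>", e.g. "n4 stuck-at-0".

Fault-free values for test 1 (x1=0, x2=0, x3=1): n1=1, n2=0, n3=1, n4=0, n5=1, n6=1, n7=0, giving Y1=1, Y2=0. Observed Y1=0, Y2=0.
Test 1: faults giving observed Y1=0, Y2=0 are {n1 stuck-at-0, n5 stuck-at-0}.
Test 2 (x1=1, x2=1, x3=1): fault-free n1=1, n2=1, n3=1, n4=1, n5=1, n6=0, n7=0 → Y1=1, Y2=0; observed Y1=1, Y2=0. Eliminates n5 stuck-at-0.
Only n1 stuck-at-0 is consistent with every test.

n1 stuck-at-0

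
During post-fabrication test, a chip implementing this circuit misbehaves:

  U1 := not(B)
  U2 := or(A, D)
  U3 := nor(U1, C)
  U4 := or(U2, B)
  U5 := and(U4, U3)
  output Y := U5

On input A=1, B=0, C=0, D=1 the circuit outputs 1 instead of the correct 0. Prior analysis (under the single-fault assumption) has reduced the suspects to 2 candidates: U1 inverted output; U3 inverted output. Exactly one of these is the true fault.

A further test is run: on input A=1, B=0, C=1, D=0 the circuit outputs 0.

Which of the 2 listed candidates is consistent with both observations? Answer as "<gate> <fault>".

U1 inverted output

Evaluate each candidate on input A=1, B=0, C=1, D=0:
  U1 inverted output: U1=0 [inverted output], U2=1, U3=0, U4=1, U5=0 → 0 — matches
  U3 inverted output: U1=1, U2=1, U3=1 [inverted output], U4=1, U5=1 → 1 — eliminated
Only U1 inverted output reproduces the observed 0.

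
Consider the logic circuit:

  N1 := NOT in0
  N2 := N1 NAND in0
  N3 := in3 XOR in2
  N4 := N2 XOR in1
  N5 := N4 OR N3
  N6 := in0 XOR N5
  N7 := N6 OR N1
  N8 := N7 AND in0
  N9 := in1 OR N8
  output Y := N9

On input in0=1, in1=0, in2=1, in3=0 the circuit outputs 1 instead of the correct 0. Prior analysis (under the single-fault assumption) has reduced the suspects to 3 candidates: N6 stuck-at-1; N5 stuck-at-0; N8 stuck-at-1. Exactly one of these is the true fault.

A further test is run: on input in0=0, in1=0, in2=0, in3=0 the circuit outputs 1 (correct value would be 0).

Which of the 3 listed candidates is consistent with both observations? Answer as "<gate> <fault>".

N8 stuck-at-1

Evaluate each candidate on input in0=0, in1=0, in2=0, in3=0:
  N6 stuck-at-1: N1=1, N2=1, N3=0, N4=1, N5=1, N6=1 [stuck-at-1], N7=1, N8=0, N9=0 → 0 — eliminated
  N5 stuck-at-0: N1=1, N2=1, N3=0, N4=1, N5=0 [stuck-at-0], N6=0, N7=1, N8=0, N9=0 → 0 — eliminated
  N8 stuck-at-1: N1=1, N2=1, N3=0, N4=1, N5=1, N6=1, N7=1, N8=1 [stuck-at-1], N9=1 → 1 — matches
Only N8 stuck-at-1 reproduces the observed 1.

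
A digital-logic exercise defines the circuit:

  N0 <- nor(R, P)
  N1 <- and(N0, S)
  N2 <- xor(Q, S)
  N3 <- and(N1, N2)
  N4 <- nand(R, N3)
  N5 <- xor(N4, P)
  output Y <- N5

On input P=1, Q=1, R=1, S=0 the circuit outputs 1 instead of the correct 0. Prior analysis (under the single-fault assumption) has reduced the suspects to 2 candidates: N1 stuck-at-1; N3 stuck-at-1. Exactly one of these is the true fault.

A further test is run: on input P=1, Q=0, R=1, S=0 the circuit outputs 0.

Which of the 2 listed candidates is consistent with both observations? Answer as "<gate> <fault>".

Evaluate each candidate on input P=1, Q=0, R=1, S=0:
  N1 stuck-at-1: N0=0, N1=1 [stuck-at-1], N2=0, N3=0, N4=1, N5=0 → 0 — matches
  N3 stuck-at-1: N0=0, N1=0, N2=0, N3=1 [stuck-at-1], N4=0, N5=1 → 1 — eliminated
Only N1 stuck-at-1 reproduces the observed 0.

N1 stuck-at-1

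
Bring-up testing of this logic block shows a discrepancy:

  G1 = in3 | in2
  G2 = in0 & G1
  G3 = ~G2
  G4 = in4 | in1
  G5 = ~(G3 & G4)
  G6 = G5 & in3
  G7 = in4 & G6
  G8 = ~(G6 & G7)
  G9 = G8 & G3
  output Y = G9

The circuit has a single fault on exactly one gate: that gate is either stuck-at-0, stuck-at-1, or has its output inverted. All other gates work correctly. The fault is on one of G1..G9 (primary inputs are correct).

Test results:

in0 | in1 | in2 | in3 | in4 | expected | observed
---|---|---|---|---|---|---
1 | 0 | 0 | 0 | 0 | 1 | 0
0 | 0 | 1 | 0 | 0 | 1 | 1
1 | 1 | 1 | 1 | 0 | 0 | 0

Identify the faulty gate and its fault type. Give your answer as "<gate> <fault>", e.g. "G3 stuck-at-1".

G1 stuck-at-1

Fault-free values for test 1 (in0=1, in1=0, in2=0, in3=0, in4=0): G1=0, G2=0, G3=1, G4=0, G5=1, G6=0, G7=0, G8=1, G9=1, giving Y=1. Observed 0.
Test 1: faults giving observed 0 are {G1 stuck-at-1, G1 inverted output, G2 stuck-at-1, G2 inverted output, G3 stuck-at-0, G3 inverted output, G8 stuck-at-0, G8 inverted output, G9 stuck-at-0, G9 inverted output}.
Test 2 (in0=0, in1=0, in2=1, in3=0, in4=0): fault-free G1=1, G2=0, G3=1, G4=0, G5=1, G6=0, G7=0, G8=1, G9=1 → 1; observed 1. Eliminates G2 stuck-at-1, G2 inverted output, G3 stuck-at-0, G3 inverted output, G8 stuck-at-0, G8 inverted output, G9 stuck-at-0, G9 inverted output.
Test 3 (in0=1, in1=1, in2=1, in3=1, in4=0): fault-free G1=1, G2=1, G3=0, G4=1, G5=1, G6=1, G7=0, G8=1, G9=0 → 0; observed 0. Eliminates G1 inverted output.
Only G1 stuck-at-1 is consistent with every test.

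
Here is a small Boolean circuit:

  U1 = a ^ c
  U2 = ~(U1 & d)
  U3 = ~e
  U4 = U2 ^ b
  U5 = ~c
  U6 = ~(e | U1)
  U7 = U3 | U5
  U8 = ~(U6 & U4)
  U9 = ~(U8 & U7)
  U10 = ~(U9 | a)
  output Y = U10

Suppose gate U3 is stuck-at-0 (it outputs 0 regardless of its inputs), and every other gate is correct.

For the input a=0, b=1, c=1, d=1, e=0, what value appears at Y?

Propagate with U3 forced: U1=1, U2=0, U3=0 [stuck-at-0], U4=1, U5=0, U6=0, U7=0, U8=1, U9=1, U10=0.
So Y = 0. (Without the fault it would be 1.)

0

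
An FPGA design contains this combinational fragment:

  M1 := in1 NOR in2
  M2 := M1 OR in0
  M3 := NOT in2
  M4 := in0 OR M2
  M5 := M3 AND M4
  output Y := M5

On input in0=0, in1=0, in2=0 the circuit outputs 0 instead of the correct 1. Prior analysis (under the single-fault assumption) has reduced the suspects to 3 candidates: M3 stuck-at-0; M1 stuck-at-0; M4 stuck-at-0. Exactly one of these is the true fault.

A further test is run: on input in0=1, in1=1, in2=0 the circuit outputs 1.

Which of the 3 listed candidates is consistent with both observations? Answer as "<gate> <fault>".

M1 stuck-at-0

Evaluate each candidate on input in0=1, in1=1, in2=0:
  M3 stuck-at-0: M1=0, M2=1, M3=0 [stuck-at-0], M4=1, M5=0 → 0 — eliminated
  M1 stuck-at-0: M1=0 [stuck-at-0], M2=1, M3=1, M4=1, M5=1 → 1 — matches
  M4 stuck-at-0: M1=0, M2=1, M3=1, M4=0 [stuck-at-0], M5=0 → 0 — eliminated
Only M1 stuck-at-0 reproduces the observed 1.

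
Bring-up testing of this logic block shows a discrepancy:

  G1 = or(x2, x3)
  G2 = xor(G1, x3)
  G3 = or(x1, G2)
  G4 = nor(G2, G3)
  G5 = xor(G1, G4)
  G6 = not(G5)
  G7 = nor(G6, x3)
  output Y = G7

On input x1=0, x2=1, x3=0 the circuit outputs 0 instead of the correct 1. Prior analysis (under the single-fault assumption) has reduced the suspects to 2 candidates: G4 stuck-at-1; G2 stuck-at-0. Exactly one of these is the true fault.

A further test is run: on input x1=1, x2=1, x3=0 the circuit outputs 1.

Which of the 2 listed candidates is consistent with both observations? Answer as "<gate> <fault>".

G2 stuck-at-0

Evaluate each candidate on input x1=1, x2=1, x3=0:
  G4 stuck-at-1: G1=1, G2=1, G3=1, G4=1 [stuck-at-1], G5=0, G6=1, G7=0 → 0 — eliminated
  G2 stuck-at-0: G1=1, G2=0 [stuck-at-0], G3=1, G4=0, G5=1, G6=0, G7=1 → 1 — matches
Only G2 stuck-at-0 reproduces the observed 1.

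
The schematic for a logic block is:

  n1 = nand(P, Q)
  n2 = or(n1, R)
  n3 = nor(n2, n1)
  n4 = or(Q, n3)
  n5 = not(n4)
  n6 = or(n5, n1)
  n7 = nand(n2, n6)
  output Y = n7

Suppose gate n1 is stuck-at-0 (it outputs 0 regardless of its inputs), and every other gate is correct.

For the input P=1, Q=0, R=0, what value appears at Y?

1

Propagate with n1 forced: n1=0 [stuck-at-0], n2=0, n3=1, n4=1, n5=0, n6=0, n7=1.
So Y = 1. (Without the fault it would be 0.)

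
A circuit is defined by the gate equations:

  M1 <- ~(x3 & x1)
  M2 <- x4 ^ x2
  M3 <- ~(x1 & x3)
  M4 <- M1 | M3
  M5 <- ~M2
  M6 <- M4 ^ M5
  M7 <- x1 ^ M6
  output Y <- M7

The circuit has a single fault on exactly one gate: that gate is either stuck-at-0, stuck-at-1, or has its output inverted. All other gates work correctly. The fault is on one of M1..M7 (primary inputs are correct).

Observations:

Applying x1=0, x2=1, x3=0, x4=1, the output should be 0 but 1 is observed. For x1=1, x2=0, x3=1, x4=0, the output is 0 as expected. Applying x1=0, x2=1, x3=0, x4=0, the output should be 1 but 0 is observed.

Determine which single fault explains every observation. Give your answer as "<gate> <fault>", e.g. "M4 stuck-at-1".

Fault-free values for test 1 (x1=0, x2=1, x3=0, x4=1): M1=1, M2=0, M3=1, M4=1, M5=1, M6=0, M7=0, giving Y=0. Observed 1.
Test 1: faults giving observed 1 are {M2 stuck-at-1, M2 inverted output, M4 stuck-at-0, M4 inverted output, M5 stuck-at-0, M5 inverted output, M6 stuck-at-1, M6 inverted output, M7 stuck-at-1, M7 inverted output}.
Test 2 (x1=1, x2=0, x3=1, x4=0): fault-free M1=0, M2=0, M3=0, M4=0, M5=1, M6=1, M7=0 → 0; observed 0. Eliminates M2 stuck-at-1, M2 inverted output, M4 inverted output, M5 stuck-at-0, M5 inverted output, M6 inverted output, M7 stuck-at-1, M7 inverted output.
Test 3 (x1=0, x2=1, x3=0, x4=0): fault-free M1=1, M2=1, M3=1, M4=1, M5=0, M6=1, M7=1 → 1; observed 0. Eliminates M6 stuck-at-1.
Only M4 stuck-at-0 is consistent with every test.

M4 stuck-at-0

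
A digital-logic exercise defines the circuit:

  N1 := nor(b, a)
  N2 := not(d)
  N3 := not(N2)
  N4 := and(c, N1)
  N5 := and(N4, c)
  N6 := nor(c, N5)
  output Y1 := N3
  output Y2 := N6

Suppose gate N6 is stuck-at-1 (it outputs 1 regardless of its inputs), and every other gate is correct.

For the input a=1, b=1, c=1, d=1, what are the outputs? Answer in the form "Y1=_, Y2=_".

Y1=1, Y2=1

Propagate with N6 forced: N1=0, N2=0, N3=1, N4=0, N5=0, N6=1 [stuck-at-1].
So the outputs are Y1=1, Y2=1. (Without the fault they would be Y1=1, Y2=0.)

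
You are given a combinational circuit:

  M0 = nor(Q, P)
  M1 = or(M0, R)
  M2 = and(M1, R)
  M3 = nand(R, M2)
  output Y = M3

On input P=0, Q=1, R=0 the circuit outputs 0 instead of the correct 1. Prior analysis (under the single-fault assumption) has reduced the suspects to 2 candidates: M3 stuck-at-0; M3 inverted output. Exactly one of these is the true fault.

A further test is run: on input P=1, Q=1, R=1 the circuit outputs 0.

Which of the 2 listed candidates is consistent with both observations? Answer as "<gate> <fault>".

M3 stuck-at-0

Evaluate each candidate on input P=1, Q=1, R=1:
  M3 stuck-at-0: M0=0, M1=1, M2=1, M3=0 [stuck-at-0] → 0 — matches
  M3 inverted output: M0=0, M1=1, M2=1, M3=1 [inverted output] → 1 — eliminated
Only M3 stuck-at-0 reproduces the observed 0.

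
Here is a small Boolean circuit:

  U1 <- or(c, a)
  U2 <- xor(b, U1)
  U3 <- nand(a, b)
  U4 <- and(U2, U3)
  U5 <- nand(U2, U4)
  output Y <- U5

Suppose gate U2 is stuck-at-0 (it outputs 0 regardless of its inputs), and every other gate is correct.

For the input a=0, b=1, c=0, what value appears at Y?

Propagate with U2 forced: U1=0, U2=0 [stuck-at-0], U3=1, U4=0, U5=1.
So Y = 1. (Without the fault it would be 0.)

1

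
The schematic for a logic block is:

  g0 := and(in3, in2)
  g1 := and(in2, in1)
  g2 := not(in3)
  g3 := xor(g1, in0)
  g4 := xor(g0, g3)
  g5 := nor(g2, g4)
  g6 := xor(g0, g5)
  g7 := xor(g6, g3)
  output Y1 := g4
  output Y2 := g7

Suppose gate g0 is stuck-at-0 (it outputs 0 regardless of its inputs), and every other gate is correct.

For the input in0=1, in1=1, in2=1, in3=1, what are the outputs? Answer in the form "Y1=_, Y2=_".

Propagate with g0 forced: g0=0 [stuck-at-0], g1=1, g2=0, g3=0, g4=0, g5=1, g6=1, g7=1.
So the outputs are Y1=0, Y2=1. (Without the fault they would be Y1=1, Y2=1.)

Y1=0, Y2=1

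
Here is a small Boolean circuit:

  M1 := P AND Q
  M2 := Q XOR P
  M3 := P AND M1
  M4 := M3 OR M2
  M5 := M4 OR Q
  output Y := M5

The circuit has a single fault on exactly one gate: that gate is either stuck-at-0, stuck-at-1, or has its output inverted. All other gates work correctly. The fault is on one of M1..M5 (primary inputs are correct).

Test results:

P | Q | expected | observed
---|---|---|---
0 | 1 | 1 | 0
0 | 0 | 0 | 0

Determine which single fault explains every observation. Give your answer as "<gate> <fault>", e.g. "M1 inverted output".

Fault-free values for test 1 (P=0, Q=1): M1=0, M2=1, M3=0, M4=1, M5=1, giving Y=1. Observed 0.
Test 1: faults giving observed 0 are {M5 stuck-at-0, M5 inverted output}.
Test 2 (P=0, Q=0): fault-free M1=0, M2=0, M3=0, M4=0, M5=0 → 0; observed 0. Eliminates M5 inverted output.
Only M5 stuck-at-0 is consistent with every test.

M5 stuck-at-0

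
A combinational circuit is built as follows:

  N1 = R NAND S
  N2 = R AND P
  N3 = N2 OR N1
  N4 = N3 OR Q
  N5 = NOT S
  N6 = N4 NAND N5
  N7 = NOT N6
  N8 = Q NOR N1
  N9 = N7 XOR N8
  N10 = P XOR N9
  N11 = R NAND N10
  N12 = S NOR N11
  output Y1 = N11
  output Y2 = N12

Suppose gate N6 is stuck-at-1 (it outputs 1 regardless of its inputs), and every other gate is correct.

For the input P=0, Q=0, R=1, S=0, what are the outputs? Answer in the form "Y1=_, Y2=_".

Propagate with N6 forced: N1=1, N2=0, N3=1, N4=1, N5=1, N6=1 [stuck-at-1], N7=0, N8=0, N9=0, N10=0, N11=1, N12=0.
So the outputs are Y1=1, Y2=0. (Without the fault they would be Y1=0, Y2=1.)

Y1=1, Y2=0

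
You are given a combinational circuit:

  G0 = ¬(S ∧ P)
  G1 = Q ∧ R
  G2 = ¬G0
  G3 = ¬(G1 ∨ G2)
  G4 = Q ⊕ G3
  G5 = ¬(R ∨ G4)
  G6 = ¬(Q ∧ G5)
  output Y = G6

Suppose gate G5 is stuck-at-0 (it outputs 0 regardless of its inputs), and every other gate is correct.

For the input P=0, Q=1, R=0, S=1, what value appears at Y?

Propagate with G5 forced: G0=1, G1=0, G2=0, G3=1, G4=0, G5=0 [stuck-at-0], G6=1.
So Y = 1. (Without the fault it would be 0.)

1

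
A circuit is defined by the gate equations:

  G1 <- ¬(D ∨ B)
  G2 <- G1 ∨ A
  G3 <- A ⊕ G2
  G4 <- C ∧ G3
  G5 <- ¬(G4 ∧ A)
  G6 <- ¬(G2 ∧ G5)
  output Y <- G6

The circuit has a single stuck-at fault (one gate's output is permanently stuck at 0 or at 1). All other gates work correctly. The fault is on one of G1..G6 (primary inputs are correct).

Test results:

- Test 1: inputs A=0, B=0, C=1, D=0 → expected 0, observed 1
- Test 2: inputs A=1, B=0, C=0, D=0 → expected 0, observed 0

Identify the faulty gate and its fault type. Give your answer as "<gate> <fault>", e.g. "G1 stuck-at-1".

Fault-free values for test 1 (A=0, B=0, C=1, D=0): G1=1, G2=1, G3=1, G4=1, G5=1, G6=0, giving Y=0. Observed 1.
Test 1: faults giving observed 1 are {G1 stuck-at-0, G2 stuck-at-0, G5 stuck-at-0, G6 stuck-at-1}.
Test 2 (A=1, B=0, C=0, D=0): fault-free G1=1, G2=1, G3=0, G4=0, G5=1, G6=0 → 0; observed 0. Eliminates G2 stuck-at-0, G5 stuck-at-0, G6 stuck-at-1.
Only G1 stuck-at-0 is consistent with every test.

G1 stuck-at-0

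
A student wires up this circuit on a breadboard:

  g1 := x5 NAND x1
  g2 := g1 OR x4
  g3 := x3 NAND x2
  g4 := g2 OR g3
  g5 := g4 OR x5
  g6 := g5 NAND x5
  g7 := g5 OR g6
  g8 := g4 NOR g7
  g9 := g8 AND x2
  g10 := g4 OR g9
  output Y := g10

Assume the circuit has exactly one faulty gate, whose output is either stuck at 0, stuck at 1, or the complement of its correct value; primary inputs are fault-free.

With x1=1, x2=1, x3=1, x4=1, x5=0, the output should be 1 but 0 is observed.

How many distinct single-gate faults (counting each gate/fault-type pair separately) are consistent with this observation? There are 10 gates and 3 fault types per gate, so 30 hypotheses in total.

6

Fault-free: g1=1, g2=1, g3=0, g4=1, g5=1, g6=1, g7=1, g8=0, g9=0, g10=1 → 1. Observed 0.
  g1: none of the 3 fault types match ✗
  g2: stuck-at-0, inverted output ✓; others ✗
  g3: none of the 3 fault types match ✗
  g4: stuck-at-0, inverted output ✓; others ✗
  g5: none of the 3 fault types match ✗
  g6: none of the 3 fault types match ✗
  g7: none of the 3 fault types match ✗
  g8: none of the 3 fault types match ✗
  g9: none of the 3 fault types match ✗
  g10: stuck-at-0, inverted output ✓; others ✗
Consistent faults: {g2 stuck-at-0, g2 inverted output, g4 stuck-at-0, g4 inverted output, g10 stuck-at-0, g10 inverted output} — 6 in all.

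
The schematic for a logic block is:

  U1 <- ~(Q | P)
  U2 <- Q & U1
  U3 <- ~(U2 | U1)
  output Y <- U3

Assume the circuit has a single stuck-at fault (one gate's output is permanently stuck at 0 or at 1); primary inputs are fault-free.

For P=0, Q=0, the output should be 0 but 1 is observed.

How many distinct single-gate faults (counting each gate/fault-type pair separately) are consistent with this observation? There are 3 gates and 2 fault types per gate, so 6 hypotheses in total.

2

Fault-free: U1=1, U2=0, U3=0 → 0. Observed 1.
  U1 stuck-at-0: output 1 ✓
  U1 stuck-at-1: output 0 ✗
  U2 stuck-at-0: output 0 ✗
  U2 stuck-at-1: output 0 ✗
  U3 stuck-at-0: output 0 ✗
  U3 stuck-at-1: output 1 ✓
Consistent faults: {U1 stuck-at-0, U3 stuck-at-1} — 2 in all.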